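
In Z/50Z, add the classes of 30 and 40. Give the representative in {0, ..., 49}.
Both summands are already reduced mod 50. 30 + 40 = 70; 70 = 1·50 + 20, so (30 + 40) mod 50 = 20.

Final answer: 20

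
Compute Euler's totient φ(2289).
φ is multiplicative, with φ(p^e) = p^e − p^(e−1). Factorise 2289 = 3 · 7 · 109. Then
  φ(2289) = (3 − 1) · (7 − 1) · (109 − 1) = 2 · 6 · 108 = 1296.

Final answer: φ(2289) = 1296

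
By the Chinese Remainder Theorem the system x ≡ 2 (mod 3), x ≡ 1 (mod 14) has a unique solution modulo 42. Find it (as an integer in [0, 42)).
The moduli 3, 14 are pairwise coprime, so by the CRT there is a unique solution mod 3·14 = 42.
Solve by successive substitution. Start with x ≡ 2 (mod 3).
  Combine with x ≡ 1 (mod 14): write x = 2 + 3·t and require 2 + 3·t ≡ 1 (mod 14), i.e. 3·t ≡ 1 − 2 ≡ 13 (mod 14). Since 3^(−1) ≡ 5 (mod 14), t ≡ 5·13 ≡ 9 (mod 14). So x ≡ 2 + 3·9 = 29 (mod 42).
Unique solution in [0, 42): x = 29.

Final answer: x ≡ 29 (mod 42); the representative in [0, 42) is 29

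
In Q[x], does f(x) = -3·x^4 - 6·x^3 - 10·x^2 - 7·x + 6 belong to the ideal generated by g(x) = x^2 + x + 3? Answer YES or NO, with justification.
YES

In Q[x] the ideal (g) consists of all multiples of g, so f ∈ (g) iff g | f, i.e. iff the remainder of f on division by g is 0. Divide f by g (g is monic, so eliminate the leading term of the running remainder at each step):
  leading term -3·x^4: subtract (-3·x^2)·g(x) = -3·x^4 - 3·x^3 - 9·x^2, leaving -3·x^3 - x^2 - 7·x + 6
  leading term -3·x^3: subtract (-3·x)·g(x) = -3·x^3 - 3·x^2 - 9·x, leaving 2·x^2 + 2·x + 6
  leading term 2·x^2: subtract (2)·g(x) = 2·x^2 + 2·x + 6, leaving 0
The remainder is 0, so f(x) = g(x) · h(x) with h(x) = -3·x^2 - 3·x + 2. Hence g | f, i.e. f ∈ (g).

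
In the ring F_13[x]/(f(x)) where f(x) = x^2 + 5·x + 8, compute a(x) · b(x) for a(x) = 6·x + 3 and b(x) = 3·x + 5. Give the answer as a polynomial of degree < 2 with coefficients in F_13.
a · b ≡ x + 1 (mod f(x))

Multiply as integer polynomials: a · b = 18·x^2 + 39·x + 15. Reducing coefficients mod 13: a · b ≡ 5·x^2 + 2. Now divide by f(x) = x^2 + 5·x + 8 in F_13[x], eliminating the leading term at each step:
  leading term 5·x^2: subtract (5)·f(x) = 5·x^2 + 12·x + 1, leaving x + 1 (coefficients mod 13)
The degree is now < 2, so this is the remainder. Hence a · b ≡ x + 1 in F_13[x]/(f).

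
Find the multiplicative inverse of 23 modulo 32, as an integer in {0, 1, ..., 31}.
23^(−1) ≡ 7 (mod 32)

Apply the extended Euclidean algorithm to (32, 23), tracking rows (r, s, t) with s·32 + t·23 = r. Each division r_prev = q·r_cur + r_new produces the new row as (previous row) − q·(current row):
  row A: (32, 1, 0)   [1·32 + 0·23 = 32]
  row B: (23, 0, 1)   [0·32 + 1·23 = 23]
  32 = 1·23 + 9   → row C = row A − 1·row B = (9, 1, −1)   [check: 1·32 − 1·23 = 9]
  23 = 2·9 + 5   → row D = row B − 2·row C = (5, −2, 3)   [check: −2·32 + 3·23 = 5]
  9 = 1·5 + 4   → row E = row C − 1·row D = (4, 3, −4)   [check: 3·32 − 4·23 = 4]
  5 = 1·4 + 1   → row F = row D − 1·row E = (1, −5, 7)   [check: −5·32 + 7·23 = 1]
  4 = 4·1 + 0   → remainder 0, stop. gcd = 1 (last nonzero row F).
The gcd is 1, so 23 is invertible mod 32. The last nonzero row gives −5·32 + 7·23 = 1, so t = 7. So 23^(−1) ≡ 7 (mod 32). Verify: 23 · 7 = 161 ≡ 1 (mod 32). ✓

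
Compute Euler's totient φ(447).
φ(447) = 296

φ is multiplicative, with φ(p^e) = p^e − p^(e−1). Factorise 447 = 3 · 149. Then
  φ(447) = (3 − 1) · (149 − 1) = 2 · 148 = 296.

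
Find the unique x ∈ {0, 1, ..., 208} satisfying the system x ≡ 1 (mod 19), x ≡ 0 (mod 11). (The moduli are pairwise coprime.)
x ≡ 77 (mod 209); the representative in [0, 209) is 77

The moduli 19, 11 are pairwise coprime, so by the CRT there is a unique solution mod 19·11 = 209.
Solve by successive substitution. Start with x ≡ 1 (mod 19).
  Combine with x ≡ 0 (mod 11): write x = 1 + 19·t and require 1 + 19·t ≡ 0 (mod 11), i.e. 19·t ≡ 0 − 1 ≡ 10 (mod 11). Since 19^(−1) ≡ 7 (mod 11) (19 ≡ 8 (mod 11)), t ≡ 7·10 ≡ 4 (mod 11). So x ≡ 1 + 19·4 = 77 (mod 209).
Unique solution in [0, 209): x = 77.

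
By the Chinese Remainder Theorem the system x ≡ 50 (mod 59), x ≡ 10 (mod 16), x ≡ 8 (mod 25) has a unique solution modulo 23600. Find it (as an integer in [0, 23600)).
The moduli 59, 16, 25 are pairwise coprime, so by the CRT there is a unique solution mod 59·16·25 = 23600.
Solve by successive substitution. Start with x ≡ 50 (mod 59).
  Combine with x ≡ 10 (mod 16): write x = 50 + 59·t and require 50 + 59·t ≡ 10 (mod 16), i.e. 59·t ≡ 10 − 50 ≡ 8 (mod 16). Since 59^(−1) ≡ 3 (mod 16) (59 ≡ 11 (mod 16)), t ≡ 3·8 ≡ 8 (mod 16). So x ≡ 50 + 59·8 = 522 (mod 944).
  Combine with x ≡ 8 (mod 25): write x = 522 + 944·t and require 522 + 944·t ≡ 8 (mod 25), i.e. 944·t ≡ 8 − 522 ≡ 11 (mod 25). Since 944^(−1) ≡ 4 (mod 25) (944 ≡ 19 (mod 25)), t ≡ 4·11 ≡ 19 (mod 25). So x ≡ 522 + 944·19 = 18458 (mod 23600).
Unique solution in [0, 23600): x = 18458.

Final answer: x ≡ 18458 (mod 23600); the representative in [0, 23600) is 18458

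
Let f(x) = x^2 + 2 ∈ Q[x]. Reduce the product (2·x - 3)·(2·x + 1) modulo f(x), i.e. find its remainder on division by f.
a · b ≡ -4·x - 11 (mod f(x))

First multiply in Q[x] without reducing: a · b = 4·x^2 - 4·x - 3. Now divide by f(x) = x^2 + 2, eliminating the leading term at each step:
  leading term 4·x^2: subtract (4)·f(x) = 4·x^2 + 8, leaving -4·x - 11
The degree is now < 2, so this is the remainder. Hence a · b ≡ -4·x - 11 in Q[x]/(f).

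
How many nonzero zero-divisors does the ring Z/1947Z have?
Z/1947Z has 786 nonzero zero-divisors

In Z/1947Z each nonzero element is either a unit (gcd with 1947 is 1) or a zero-divisor (gcd > 1). The number of units is φ(1947): factorise 1947 = 3 · 11 · 59, so φ(1947) = (3 − 1) · (11 − 1) · (59 − 1) = 2 · 10 · 58 = 1160. The nonzero elements number 1947 − 1 = 1946. Hence the nonzero zero-divisors number 1946 − 1160 = 786.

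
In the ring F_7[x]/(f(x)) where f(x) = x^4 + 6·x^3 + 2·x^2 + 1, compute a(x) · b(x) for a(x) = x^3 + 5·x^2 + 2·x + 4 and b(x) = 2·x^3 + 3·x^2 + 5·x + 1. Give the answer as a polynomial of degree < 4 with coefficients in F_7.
a · b ≡ 3·x^3 + 4·x^2 + 4 (mod f(x))

Multiply as integer polynomials: a · b = 2·x^6 + 13·x^5 + 24·x^4 + 40·x^3 + 27·x^2 + 22·x + 4. Reducing coefficients mod 7: a · b ≡ 2·x^6 + 6·x^5 + 3·x^4 + 5·x^3 + 6·x^2 + x + 4. Now divide by f(x) = x^4 + 6·x^3 + 2·x^2 + 1 in F_7[x], eliminating the leading term at each step:
  leading term 2·x^6: subtract (2·x^2)·f(x) = 2·x^6 + 5·x^5 + 4·x^4 + 2·x^2, leaving x^5 + 6·x^4 + 5·x^3 + 4·x^2 + x + 4 (coefficients mod 7)
  leading term x^5: subtract (x)·f(x) = x^5 + 6·x^4 + 2·x^3 + x, leaving 3·x^3 + 4·x^2 + 4 (coefficients mod 7)
The degree is now < 4, so this is the remainder. Hence a · b ≡ 3·x^3 + 4·x^2 + 4 in F_7[x]/(f).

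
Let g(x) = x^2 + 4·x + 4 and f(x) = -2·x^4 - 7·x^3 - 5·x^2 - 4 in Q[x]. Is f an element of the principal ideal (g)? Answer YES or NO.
In Q[x] the ideal (g) consists of all multiples of g, so f ∈ (g) iff g | f, i.e. iff the remainder of f on division by g is 0. Divide f by g (g is monic, so eliminate the leading term of the running remainder at each step):
  leading term -2·x^4: subtract (-2·x^2)·g(x) = -2·x^4 - 8·x^3 - 8·x^2, leaving x^3 + 3·x^2 - 4
  leading term x^3: subtract (x)·g(x) = x^3 + 4·x^2 + 4·x, leaving -x^2 - 4·x - 4
  leading term -x^2: subtract (-1)·g(x) = -x^2 - 4·x - 4, leaving 0
The remainder is 0, so f(x) = g(x) · h(x) with h(x) = -2·x^2 + x - 1. Hence g | f, i.e. f ∈ (g).

Final answer: YES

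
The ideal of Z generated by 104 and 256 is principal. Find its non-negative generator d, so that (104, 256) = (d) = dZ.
In the PID Z, (a, b) is generated by gcd(a, b). Compute gcd(256, 104) with the extended Euclidean algorithm, tracking rows (r, s, t) with s·256 + t·104 = r:
  row A: (256, 1, 0)   [1·256 + 0·104 = 256]
  row B: (104, 0, 1)   [0·256 + 1·104 = 104]
  256 = 2·104 + 48   → row C = row A − 2·row B = (48, 1, −2)   [check: 1·256 − 2·104 = 48]
  104 = 2·48 + 8   → row D = row B − 2·row C = (8, −2, 5)   [check: −2·256 + 5·104 = 8]
  48 = 6·8 + 0   → remainder 0, stop. gcd = 8 (last nonzero row D).
So gcd(104, 256) = 8, with Bézout identity −2·256 + 5·104 = 8. Containment (⊇): the Bézout identity exhibits 8 as an element of (104, 256), giving (8) ⊆ (104, 256). Containment (⊆): since 8 | 104 and 8 | 256 (104 = 8·13, 256 = 8·32), every Z-linear combination of 104 and 256 is divisible by 8, so (104, 256) ⊆ (8). Therefore (104, 256) = (8), d = 8.

Final answer: (104, 256) = (8); d = 8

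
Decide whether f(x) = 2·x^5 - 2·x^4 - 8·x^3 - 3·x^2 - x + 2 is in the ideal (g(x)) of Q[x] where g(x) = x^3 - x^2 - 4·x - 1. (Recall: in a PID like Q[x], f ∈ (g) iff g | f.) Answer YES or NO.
In Q[x] the ideal (g) consists of all multiples of g, so f ∈ (g) iff g | f, i.e. iff the remainder of f on division by g is 0. Divide f by g (g is monic, so eliminate the leading term of the running remainder at each step):
  leading term 2·x^5: subtract (2·x^2)·g(x) = 2·x^5 - 2·x^4 - 8·x^3 - 2·x^2, leaving -x^2 - x + 2
The remainder r(x) = -x^2 - x + 2 ≠ 0 (and deg r < deg g), so g ∤ f, i.e. f ∉ (g).

Final answer: NO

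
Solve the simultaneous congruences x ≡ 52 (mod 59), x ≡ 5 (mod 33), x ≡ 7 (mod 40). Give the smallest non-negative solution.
The moduli 59, 33, 40 are pairwise coprime, so by the CRT there is a unique solution mod 59·33·40 = 77880.
Solve by successive substitution. Start with x ≡ 52 (mod 59).
  Combine with x ≡ 5 (mod 33): write x = 52 + 59·t and require 52 + 59·t ≡ 5 (mod 33), i.e. 59·t ≡ 5 − 52 ≡ 19 (mod 33). Since 59^(−1) ≡ 14 (mod 33) (59 ≡ 26 (mod 33)), t ≡ 14·19 ≡ 2 (mod 33). So x ≡ 52 + 59·2 = 170 (mod 1947).
  Combine with x ≡ 7 (mod 40): write x = 170 + 1947·t and require 170 + 1947·t ≡ 7 (mod 40), i.e. 1947·t ≡ 7 − 170 ≡ 37 (mod 40). Since 1947^(−1) ≡ 3 (mod 40) (1947 ≡ 27 (mod 40)), t ≡ 3·37 ≡ 31 (mod 40). So x ≡ 170 + 1947·31 = 60527 (mod 77880).
Unique solution in [0, 77880): x = 60527.

Final answer: x ≡ 60527 (mod 77880); the representative in [0, 77880) is 60527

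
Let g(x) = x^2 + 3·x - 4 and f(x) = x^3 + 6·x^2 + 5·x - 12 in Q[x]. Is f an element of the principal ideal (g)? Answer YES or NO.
YES

In Q[x] the ideal (g) consists of all multiples of g, so f ∈ (g) iff g | f, i.e. iff the remainder of f on division by g is 0. Divide f by g (g is monic, so eliminate the leading term of the running remainder at each step):
  leading term x^3: subtract (x)·g(x) = x^3 + 3·x^2 - 4·x, leaving 3·x^2 + 9·x - 12
  leading term 3·x^2: subtract (3)·g(x) = 3·x^2 + 9·x - 12, leaving 0
The remainder is 0, so f(x) = g(x) · h(x) with h(x) = x + 3. Hence g | f, i.e. f ∈ (g).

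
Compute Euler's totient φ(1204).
φ is multiplicative, with φ(p^e) = p^e − p^(e−1). Factorise 1204 = 2^2 · 7 · 43. Then
  φ(1204) = (2^2 − 2^1) · (7 − 1) · (43 − 1) = 2 · 6 · 42 = 504.

Final answer: φ(1204) = 504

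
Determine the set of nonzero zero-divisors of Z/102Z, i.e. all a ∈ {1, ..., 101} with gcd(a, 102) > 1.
An element a ∈ Z/102Z (with a ≠ 0) is a zero-divisor iff gcd(a, 102) > 1 (because a is a unit precisely when gcd(a, n) = 1, and in Z/nZ every nonzero, non-unit element is a zero-divisor). Scan a = 1, ..., 101 and keep those with gcd(a, 102) > 1:
  gcd(2, 102) = 2, gcd(3, 102) = 3, gcd(4, 102) = 2, gcd(6, 102) = 6, gcd(8, 102) = 2, gcd(9, 102) = 3, gcd(10, 102) = 2, gcd(12, 102) = 6, gcd(14, 102) = 2, gcd(15, 102) = 3, gcd(16, 102) = 2, gcd(17, 102) = 17, gcd(18, 102) = 6, gcd(20, 102) = 2, gcd(21, 102) = 3, gcd(22, 102) = 2, gcd(24, 102) = 6, gcd(26, 102) = 2, gcd(27, 102) = 3, gcd(28, 102) = 2, gcd(30, 102) = 6, gcd(32, 102) = 2, gcd(33, 102) = 3, gcd(34, 102) = 34, gcd(36, 102) = 6, gcd(38, 102) = 2, gcd(39, 102) = 3, gcd(40, 102) = 2, gcd(42, 102) = 6, gcd(44, 102) = 2, gcd(45, 102) = 3, gcd(46, 102) = 2, gcd(48, 102) = 6, gcd(50, 102) = 2, gcd(51, 102) = 51, gcd(52, 102) = 2, gcd(54, 102) = 6, gcd(56, 102) = 2, gcd(57, 102) = 3, gcd(58, 102) = 2, gcd(60, 102) = 6, gcd(62, 102) = 2, gcd(63, 102) = 3, gcd(64, 102) = 2, gcd(66, 102) = 6, gcd(68, 102) = 34, gcd(69, 102) = 3, gcd(70, 102) = 2, gcd(72, 102) = 6, gcd(74, 102) = 2, gcd(75, 102) = 3, gcd(76, 102) = 2, gcd(78, 102) = 6, gcd(80, 102) = 2, gcd(81, 102) = 3, gcd(82, 102) = 2, gcd(84, 102) = 6, gcd(85, 102) = 17, gcd(86, 102) = 2, gcd(87, 102) = 3, gcd(88, 102) = 2, gcd(90, 102) = 6, gcd(92, 102) = 2, gcd(93, 102) = 3, gcd(94, 102) = 2, gcd(96, 102) = 6, gcd(98, 102) = 2, gcd(99, 102) = 3, gcd(100, 102) = 2.
All other a ∈ {1, ..., 101} have gcd(a, 102) = 1 and are units. So the nonzero zero-divisors are exactly the 69 values of a appearing in this scan.

Final answer: nonzero zero-divisors of Z/102Z = {2, 3, 4, 6, 8, 9, 10, 12, 14, 15, 16, 17, 18, 20, 21, 22, 24, 26, 27, 28, 30, 32, 33, 34, 36, 38, 39, 40, 42, 44, 45, 46, 48, 50, 51, 52, 54, 56, 57, 58, 60, 62, 63, 64, 66, 68, 69, 70, 72, 74, 75, 76, 78, 80, 81, 82, 84, 85, 86, 87, 88, 90, 92, 93, 94, 96, 98, 99, 100}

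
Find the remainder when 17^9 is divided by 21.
20

Use repeated squaring. Binary(9) = 1001. Walk through the bits of the exponent 9 left-to-right: at each bit after the leading one, square the running value, then multiply by 17 if the bit is 1 (always reducing mod 21):
  bit 1 = 1 (leading): start with 17.
  bit 2 = 0: square 17^2 = 289 ≡ 16 (mod 21).
  bit 3 = 0: square 16^2 = 256 ≡ 4 (mod 21).
  bit 4 = 1: square 4^2 = 16; bit is 1, so multiply 16·17 = 272 ≡ 20 (mod 21).
Final value: 17^9 ≡ 20 (mod 21).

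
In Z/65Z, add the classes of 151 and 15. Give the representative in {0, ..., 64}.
Reduce the summands first: 151 ≡ 21 (mod 65), so 151 + 15 ≡ 21 + 15 (mod 65). 21 + 15 = 36; 36 = 0·65 + 36, so (151 + 15) mod 65 = 36.

Final answer: 36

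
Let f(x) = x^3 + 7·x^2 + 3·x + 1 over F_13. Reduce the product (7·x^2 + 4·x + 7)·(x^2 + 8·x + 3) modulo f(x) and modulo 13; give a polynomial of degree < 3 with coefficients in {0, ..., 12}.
a · b ≡ x^2 + 2·x + 10 (mod f(x))

Multiply as integer polynomials: a · b = 7·x^4 + 60·x^3 + 60·x^2 + 68·x + 21. Reducing coefficients mod 13: a · b ≡ 7·x^4 + 8·x^3 + 8·x^2 + 3·x + 8. Now divide by f(x) = x^3 + 7·x^2 + 3·x + 1 in F_13[x], eliminating the leading term at each step:
  leading term 7·x^4: subtract (7·x)·f(x) = 7·x^4 + 10·x^3 + 8·x^2 + 7·x, leaving 11·x^3 + 9·x + 8 (coefficients mod 13)
  leading term 11·x^3: subtract (11)·f(x) = 11·x^3 + 12·x^2 + 7·x + 11, leaving x^2 + 2·x + 10 (coefficients mod 13)
The degree is now < 3, so this is the remainder. Hence a · b ≡ x^2 + 2·x + 10 in F_13[x]/(f).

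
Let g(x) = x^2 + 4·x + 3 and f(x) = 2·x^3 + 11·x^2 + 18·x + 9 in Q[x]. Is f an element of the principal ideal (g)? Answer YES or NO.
YES

In Q[x] the ideal (g) consists of all multiples of g, so f ∈ (g) iff g | f, i.e. iff the remainder of f on division by g is 0. Divide f by g (g is monic, so eliminate the leading term of the running remainder at each step):
  leading term 2·x^3: subtract (2·x)·g(x) = 2·x^3 + 8·x^2 + 6·x, leaving 3·x^2 + 12·x + 9
  leading term 3·x^2: subtract (3)·g(x) = 3·x^2 + 12·x + 9, leaving 0
The remainder is 0, so f(x) = g(x) · h(x) with h(x) = 2·x + 3. Hence g | f, i.e. f ∈ (g).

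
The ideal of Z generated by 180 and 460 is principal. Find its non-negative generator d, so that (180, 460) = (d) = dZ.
In the PID Z, (a, b) is generated by gcd(a, b). Compute gcd(460, 180) with the extended Euclidean algorithm, tracking rows (r, s, t) with s·460 + t·180 = r:
  row A: (460, 1, 0)   [1·460 + 0·180 = 460]
  row B: (180, 0, 1)   [0·460 + 1·180 = 180]
  460 = 2·180 + 100   → row C = row A − 2·row B = (100, 1, −2)   [check: 1·460 − 2·180 = 100]
  180 = 1·100 + 80   → row D = row B − 1·row C = (80, −1, 3)   [check: −1·460 + 3·180 = 80]
  100 = 1·80 + 20   → row E = row C − 1·row D = (20, 2, −5)   [check: 2·460 − 5·180 = 20]
  80 = 4·20 + 0   → remainder 0, stop. gcd = 20 (last nonzero row E).
So gcd(180, 460) = 20, with Bézout identity 2·460 − 5·180 = 20. Containment (⊇): the Bézout identity exhibits 20 as an element of (180, 460), giving (20) ⊆ (180, 460). Containment (⊆): since 20 | 180 and 20 | 460 (180 = 20·9, 460 = 20·23), every Z-linear combination of 180 and 460 is divisible by 20, so (180, 460) ⊆ (20). Therefore (180, 460) = (20), d = 20.

Final answer: (180, 460) = (20); d = 20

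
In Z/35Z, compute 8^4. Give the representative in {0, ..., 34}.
1

Use repeated squaring. Binary(4) = 100. Walk through the bits of the exponent 4 left-to-right: at each bit after the leading one, square the running value, then multiply by 8 if the bit is 1 (always reducing mod 35):
  bit 1 = 1 (leading): start with 8.
  bit 2 = 0: square 8^2 = 64 ≡ 29 (mod 35).
  bit 3 = 0: square 29^2 = 841 ≡ 1 (mod 35).
Final value: 8^4 ≡ 1 (mod 35).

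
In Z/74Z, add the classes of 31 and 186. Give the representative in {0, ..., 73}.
69

Reduce the summands first: 186 ≡ 38 (mod 74), so 31 + 186 ≡ 31 + 38 (mod 74). 31 + 38 = 69; 69 = 0·74 + 69, so (31 + 186) mod 74 = 69.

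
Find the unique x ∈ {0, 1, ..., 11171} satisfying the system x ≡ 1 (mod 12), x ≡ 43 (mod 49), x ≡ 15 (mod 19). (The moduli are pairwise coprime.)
x ≡ 10921 (mod 11172); the representative in [0, 11172) is 10921

The moduli 12, 49, 19 are pairwise coprime, so by the CRT there is a unique solution mod 12·49·19 = 11172.
Solve by successive substitution. Start with x ≡ 1 (mod 12).
  Combine with x ≡ 43 (mod 49): write x = 1 + 12·t and require 1 + 12·t ≡ 43 (mod 49), i.e. 12·t ≡ 43 − 1 ≡ 42 (mod 49). Since 12^(−1) ≡ 45 (mod 49), t ≡ 45·42 ≡ 28 (mod 49). So x ≡ 1 + 12·28 = 337 (mod 588).
  Combine with x ≡ 15 (mod 19): write x = 337 + 588·t and require 337 + 588·t ≡ 15 (mod 19), i.e. 588·t ≡ 15 − 337 ≡ 1 (mod 19). Since 588^(−1) ≡ 18 (mod 19) (588 ≡ 18 (mod 19)), t ≡ 18·1 ≡ 18 (mod 19). So x ≡ 337 + 588·18 = 10921 (mod 11172).
Unique solution in [0, 11172): x = 10921.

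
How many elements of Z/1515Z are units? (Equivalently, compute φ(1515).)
An element a ∈ Z/1515Z is a unit iff gcd(a, 1515) = 1, so the number of units is φ(1515). φ is multiplicative, with φ(p^e) = p^e − p^(e−1). Factorise 1515 = 3 · 5 · 101. Then
  φ(1515) = (3 − 1) · (5 − 1) · (101 − 1) = 2 · 4 · 100 = 800.

Final answer: Z/1515Z has φ(1515) = 800 units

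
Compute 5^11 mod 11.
5

Use repeated squaring. Binary(11) = 1011. Walk through the bits of the exponent 11 left-to-right: at each bit after the leading one, square the running value, then multiply by 5 if the bit is 1 (always reducing mod 11):
  bit 1 = 1 (leading): start with 5.
  bit 2 = 0: square 5^2 = 25 ≡ 3 (mod 11).
  bit 3 = 1: square 3^2 = 9; bit is 1, so multiply 9·5 = 45 ≡ 1 (mod 11).
  bit 4 = 1: square 1^2 = 1; bit is 1, so multiply 1·5 = 5 (mod 11).
Final value: 5^11 ≡ 5 (mod 11).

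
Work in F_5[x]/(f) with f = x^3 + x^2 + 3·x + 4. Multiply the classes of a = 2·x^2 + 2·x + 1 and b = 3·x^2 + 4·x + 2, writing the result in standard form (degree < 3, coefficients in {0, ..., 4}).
a · b ≡ 4·x^2 (mod f(x))

Multiply as integer polynomials: a · b = 6·x^4 + 14·x^3 + 15·x^2 + 8·x + 2. Reducing coefficients mod 5: a · b ≡ x^4 + 4·x^3 + 3·x + 2. Now divide by f(x) = x^3 + x^2 + 3·x + 4 in F_5[x], eliminating the leading term at each step:
  leading term x^4: subtract (x)·f(x) = x^4 + x^3 + 3·x^2 + 4·x, leaving 3·x^3 + 2·x^2 + 4·x + 2 (coefficients mod 5)
  leading term 3·x^3: subtract (3)·f(x) = 3·x^3 + 3·x^2 + 4·x + 2, leaving 4·x^2 (coefficients mod 5)
The degree is now < 3, so this is the remainder. Hence a · b ≡ 4·x^2 in F_5[x]/(f).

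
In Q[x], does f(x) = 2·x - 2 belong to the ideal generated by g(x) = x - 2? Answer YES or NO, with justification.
NO

In Q[x] the ideal (g) consists of all multiples of g, so f ∈ (g) iff g | f, i.e. iff the remainder of f on division by g is 0. Divide f by g (g is monic, so eliminate the leading term of the running remainder at each step):
  leading term 2·x: subtract (2)·g(x) = 2·x - 4, leaving 2
The remainder r(x) = 2 ≠ 0 (and deg r < deg g), so g ∤ f, i.e. f ∉ (g).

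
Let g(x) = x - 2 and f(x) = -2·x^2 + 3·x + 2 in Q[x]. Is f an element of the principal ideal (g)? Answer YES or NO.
In Q[x] the ideal (g) consists of all multiples of g, so f ∈ (g) iff g | f, i.e. iff the remainder of f on division by g is 0. Divide f by g (g is monic, so eliminate the leading term of the running remainder at each step):
  leading term -2·x^2: subtract (-2·x)·g(x) = -2·x^2 + 4·x, leaving 2 - x
  leading term -x: subtract (-1)·g(x) = 2 - x, leaving 0
The remainder is 0, so f(x) = g(x) · h(x) with h(x) = -2·x - 1. Hence g | f, i.e. f ∈ (g).

Final answer: YES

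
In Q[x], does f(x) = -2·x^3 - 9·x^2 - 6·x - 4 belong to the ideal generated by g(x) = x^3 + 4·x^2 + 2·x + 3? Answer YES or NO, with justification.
In Q[x] the ideal (g) consists of all multiples of g, so f ∈ (g) iff g | f, i.e. iff the remainder of f on division by g is 0. Divide f by g (g is monic, so eliminate the leading term of the running remainder at each step):
  leading term -2·x^3: subtract (-2)·g(x) = -2·x^3 - 8·x^2 - 4·x - 6, leaving -x^2 - 2·x + 2
The remainder r(x) = -x^2 - 2·x + 2 ≠ 0 (and deg r < deg g), so g ∤ f, i.e. f ∉ (g).

Final answer: NO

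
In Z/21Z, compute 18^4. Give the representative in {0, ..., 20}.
18

Use repeated squaring. Binary(4) = 100. Walk through the bits of the exponent 4 left-to-right: at each bit after the leading one, square the running value, then multiply by 18 if the bit is 1 (always reducing mod 21):
  bit 1 = 1 (leading): start with 18.
  bit 2 = 0: square 18^2 = 324 ≡ 9 (mod 21).
  bit 3 = 0: square 9^2 = 81 ≡ 18 (mod 21).
Final value: 18^4 ≡ 18 (mod 21).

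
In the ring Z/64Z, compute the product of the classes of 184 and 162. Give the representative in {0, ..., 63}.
48

Reduce the factors first: 184 ≡ 56, 162 ≡ 34 (mod 64), so 184 · 162 ≡ 56 · 34 (mod 64). 56 · 34 = 1904. Dividing by 64: 1904 = 29·64 + 48. So (184 · 162) mod 64 = 48.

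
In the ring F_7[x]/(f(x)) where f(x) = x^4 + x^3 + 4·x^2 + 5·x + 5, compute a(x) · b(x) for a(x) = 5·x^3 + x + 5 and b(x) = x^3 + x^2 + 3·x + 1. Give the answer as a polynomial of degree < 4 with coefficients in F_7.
a · b ≡ 4·x^3 + 6·x^2 + x + 4 (mod f(x))

Multiply as integer polynomials: a · b = 5·x^6 + 5·x^5 + 16·x^4 + 11·x^3 + 8·x^2 + 16·x + 5. Reducing coefficients mod 7: a · b ≡ 5·x^6 + 5·x^5 + 2·x^4 + 4·x^3 + x^2 + 2·x + 5. Now divide by f(x) = x^4 + x^3 + 4·x^2 + 5·x + 5 in F_7[x], eliminating the leading term at each step:
  leading term 5·x^6: subtract (5·x^2)·f(x) = 5·x^6 + 5·x^5 + 6·x^4 + 4·x^3 + 4·x^2, leaving 3·x^4 + 4·x^2 + 2·x + 5 (coefficients mod 7)
  leading term 3·x^4: subtract (3)·f(x) = 3·x^4 + 3·x^3 + 5·x^2 + x + 1, leaving 4·x^3 + 6·x^2 + x + 4 (coefficients mod 7)
The degree is now < 4, so this is the remainder. Hence a · b ≡ 4·x^3 + 6·x^2 + x + 4 in F_7[x]/(f).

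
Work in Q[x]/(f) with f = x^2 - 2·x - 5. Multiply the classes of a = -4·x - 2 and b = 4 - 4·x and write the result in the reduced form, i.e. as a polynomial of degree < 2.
First multiply in Q[x] without reducing: a · b = 16·x^2 - 8·x - 8. Now divide by f(x) = x^2 - 2·x - 5, eliminating the leading term at each step:
  leading term 16·x^2: subtract (16)·f(x) = 16·x^2 - 32·x - 80, leaving 24·x + 72
The degree is now < 2, so this is the remainder. Hence a · b ≡ 24·x + 72 in Q[x]/(f).

Final answer: a · b ≡ 24·x + 72 (mod f(x))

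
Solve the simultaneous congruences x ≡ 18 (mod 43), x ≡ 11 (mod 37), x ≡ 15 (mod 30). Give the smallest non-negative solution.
The moduli 43, 37, 30 are pairwise coprime, so by the CRT there is a unique solution mod 43·37·30 = 47730.
Solve by successive substitution. Start with x ≡ 18 (mod 43).
  Combine with x ≡ 11 (mod 37): write x = 18 + 43·t and require 18 + 43·t ≡ 11 (mod 37), i.e. 43·t ≡ 11 − 18 ≡ 30 (mod 37). Since 43^(−1) ≡ 31 (mod 37) (43 ≡ 6 (mod 37)), t ≡ 31·30 ≡ 5 (mod 37). So x ≡ 18 + 43·5 = 233 (mod 1591).
  Combine with x ≡ 15 (mod 30): write x = 233 + 1591·t and require 233 + 1591·t ≡ 15 (mod 30), i.e. 1591·t ≡ 15 − 233 ≡ 22 (mod 30). Since 1591^(−1) ≡ 1 (mod 30) (1591 ≡ 1 (mod 30)), t ≡ 1·22 ≡ 22 (mod 30). So x ≡ 233 + 1591·22 = 35235 (mod 47730).
Unique solution in [0, 47730): x = 35235.

Final answer: x ≡ 35235 (mod 47730); the representative in [0, 47730) is 35235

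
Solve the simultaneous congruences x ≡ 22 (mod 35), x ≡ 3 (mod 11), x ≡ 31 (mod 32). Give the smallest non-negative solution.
x ≡ 7967 (mod 12320); the representative in [0, 12320) is 7967

The moduli 35, 11, 32 are pairwise coprime, so by the CRT there is a unique solution mod 35·11·32 = 12320.
Solve by successive substitution. Start with x ≡ 22 (mod 35).
  Combine with x ≡ 3 (mod 11): write x = 22 + 35·t and require 22 + 35·t ≡ 3 (mod 11), i.e. 35·t ≡ 3 − 22 ≡ 3 (mod 11). Since 35^(−1) ≡ 6 (mod 11) (35 ≡ 2 (mod 11)), t ≡ 6·3 ≡ 7 (mod 11). So x ≡ 22 + 35·7 = 267 (mod 385).
  Combine with x ≡ 31 (mod 32): write x = 267 + 385·t and require 267 + 385·t ≡ 31 (mod 32), i.e. 385·t ≡ 31 − 267 ≡ 20 (mod 32). Since 385^(−1) ≡ 1 (mod 32) (385 ≡ 1 (mod 32)), t ≡ 1·20 ≡ 20 (mod 32). So x ≡ 267 + 385·20 = 7967 (mod 12320).
Unique solution in [0, 12320): x = 7967.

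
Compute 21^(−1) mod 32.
21^(−1) ≡ 29 (mod 32)

Apply the extended Euclidean algorithm to (32, 21), tracking rows (r, s, t) with s·32 + t·21 = r. Each division r_prev = q·r_cur + r_new produces the new row as (previous row) − q·(current row):
  row A: (32, 1, 0)   [1·32 + 0·21 = 32]
  row B: (21, 0, 1)   [0·32 + 1·21 = 21]
  32 = 1·21 + 11   → row C = row A − 1·row B = (11, 1, −1)   [check: 1·32 − 1·21 = 11]
  21 = 1·11 + 10   → row D = row B − 1·row C = (10, −1, 2)   [check: −1·32 + 2·21 = 10]
  11 = 1·10 + 1   → row E = row C − 1·row D = (1, 2, −3)   [check: 2·32 − 3·21 = 1]
  10 = 10·1 + 0   → remainder 0, stop. gcd = 1 (last nonzero row E).
The gcd is 1, so 21 is invertible mod 32. The last nonzero row gives 2·32 − 3·21 = 1, so t = −3. So 21^(−1) ≡ −3 ≡ 29 (mod 32). Verify: 21 · 29 = 609 ≡ 1 (mod 32). ✓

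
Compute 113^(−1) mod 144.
Apply the extended Euclidean algorithm to (144, 113), tracking rows (r, s, t) with s·144 + t·113 = r. Each division r_prev = q·r_cur + r_new produces the new row as (previous row) − q·(current row):
  row A: (144, 1, 0)   [1·144 + 0·113 = 144]
  row B: (113, 0, 1)   [0·144 + 1·113 = 113]
  144 = 1·113 + 31   → row C = row A − 1·row B = (31, 1, −1)   [check: 1·144 − 1·113 = 31]
  113 = 3·31 + 20   → row D = row B − 3·row C = (20, −3, 4)   [check: −3·144 + 4·113 = 20]
  31 = 1·20 + 11   → row E = row C − 1·row D = (11, 4, −5)   [check: 4·144 − 5·113 = 11]
  20 = 1·11 + 9   → row F = row D − 1·row E = (9, −7, 9)   [check: −7·144 + 9·113 = 9]
  11 = 1·9 + 2   → row G = row E − 1·row F = (2, 11, −14)   [check: 11·144 − 14·113 = 2]
  9 = 4·2 + 1   → row H = row F − 4·row G = (1, −51, 65)   [check: −51·144 + 65·113 = 1]
  2 = 2·1 + 0   → remainder 0, stop. gcd = 1 (last nonzero row H).
The gcd is 1, so 113 is invertible mod 144. The last nonzero row gives −51·144 + 65·113 = 1, so t = 65. So 113^(−1) ≡ 65 (mod 144). Verify: 113 · 65 = 7345 ≡ 1 (mod 144). ✓

Final answer: 113^(−1) ≡ 65 (mod 144)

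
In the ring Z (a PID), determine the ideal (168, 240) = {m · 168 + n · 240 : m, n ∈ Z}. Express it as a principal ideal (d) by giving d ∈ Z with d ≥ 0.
(168, 240) = (24); d = 24

In the PID Z, (a, b) is generated by gcd(a, b). Compute gcd(240, 168) with the extended Euclidean algorithm, tracking rows (r, s, t) with s·240 + t·168 = r:
  row A: (240, 1, 0)   [1·240 + 0·168 = 240]
  row B: (168, 0, 1)   [0·240 + 1·168 = 168]
  240 = 1·168 + 72   → row C = row A − 1·row B = (72, 1, −1)   [check: 1·240 − 1·168 = 72]
  168 = 2·72 + 24   → row D = row B − 2·row C = (24, −2, 3)   [check: −2·240 + 3·168 = 24]
  72 = 3·24 + 0   → remainder 0, stop. gcd = 24 (last nonzero row D).
So gcd(168, 240) = 24, with Bézout identity −2·240 + 3·168 = 24. Containment (⊇): the Bézout identity exhibits 24 as an element of (168, 240), giving (24) ⊆ (168, 240). Containment (⊆): since 24 | 168 and 24 | 240 (168 = 24·7, 240 = 24·10), every Z-linear combination of 168 and 240 is divisible by 24, so (168, 240) ⊆ (24). Therefore (168, 240) = (24), d = 24.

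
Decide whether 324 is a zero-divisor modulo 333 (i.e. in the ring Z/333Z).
YES

gcd(324, 333) = 9 > 1, so 324 is not a unit in Z/333Z. In Z/nZ every nonzero non-unit is a zero-divisor: explicitly, take b = 333/gcd = 37 ≠ 0 (mod 333); then 324·37 = 11988 = 36·333, i.e. 324·37 ≡ 0 (mod 333). So 324 is a zero-divisor.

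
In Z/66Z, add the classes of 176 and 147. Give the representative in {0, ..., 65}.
59

Reduce the summands first: 176 ≡ 44, 147 ≡ 15 (mod 66), so 176 + 147 ≡ 44 + 15 (mod 66). 44 + 15 = 59; 59 = 0·66 + 59, so (176 + 147) mod 66 = 59.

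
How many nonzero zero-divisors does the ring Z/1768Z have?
Z/1768Z has 999 nonzero zero-divisors

In Z/1768Z each nonzero element is either a unit (gcd with 1768 is 1) or a zero-divisor (gcd > 1). The number of units is φ(1768): factorise 1768 = 2^3 · 13 · 17, so φ(1768) = (2^3 − 2^2) · (13 − 1) · (17 − 1) = 4 · 12 · 16 = 768. The nonzero elements number 1768 − 1 = 1767. Hence the nonzero zero-divisors number 1767 − 768 = 999.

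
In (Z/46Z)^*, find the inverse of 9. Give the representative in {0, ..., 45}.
Apply the extended Euclidean algorithm to (46, 9), tracking rows (r, s, t) with s·46 + t·9 = r. Each division r_prev = q·r_cur + r_new produces the new row as (previous row) − q·(current row):
  row A: (46, 1, 0)   [1·46 + 0·9 = 46]
  row B: (9, 0, 1)   [0·46 + 1·9 = 9]
  46 = 5·9 + 1   → row C = row A − 5·row B = (1, 1, −5)   [check: 1·46 − 5·9 = 1]
  9 = 9·1 + 0   → remainder 0, stop. gcd = 1 (last nonzero row C).
The gcd is 1, so 9 is invertible mod 46. The last nonzero row gives 1·46 − 5·9 = 1, so t = −5. So 9^(−1) ≡ −5 ≡ 41 (mod 46). Verify: 9 · 41 = 369 ≡ 1 (mod 46). ✓

Final answer: 9^(−1) ≡ 41 (mod 46)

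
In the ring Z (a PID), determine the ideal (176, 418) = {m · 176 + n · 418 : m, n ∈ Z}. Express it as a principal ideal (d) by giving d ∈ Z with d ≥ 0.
In the PID Z, (a, b) is generated by gcd(a, b). Compute gcd(418, 176) with the extended Euclidean algorithm, tracking rows (r, s, t) with s·418 + t·176 = r:
  row A: (418, 1, 0)   [1·418 + 0·176 = 418]
  row B: (176, 0, 1)   [0·418 + 1·176 = 176]
  418 = 2·176 + 66   → row C = row A − 2·row B = (66, 1, −2)   [check: 1·418 − 2·176 = 66]
  176 = 2·66 + 44   → row D = row B − 2·row C = (44, −2, 5)   [check: −2·418 + 5·176 = 44]
  66 = 1·44 + 22   → row E = row C − 1·row D = (22, 3, −7)   [check: 3·418 − 7·176 = 22]
  44 = 2·22 + 0   → remainder 0, stop. gcd = 22 (last nonzero row E).
So gcd(176, 418) = 22, with Bézout identity 3·418 − 7·176 = 22. Containment (⊇): the Bézout identity exhibits 22 as an element of (176, 418), giving (22) ⊆ (176, 418). Containment (⊆): since 22 | 176 and 22 | 418 (176 = 22·8, 418 = 22·19), every Z-linear combination of 176 and 418 is divisible by 22, so (176, 418) ⊆ (22). Therefore (176, 418) = (22), d = 22.

Final answer: (176, 418) = (22); d = 22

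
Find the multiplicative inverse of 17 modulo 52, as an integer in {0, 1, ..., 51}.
17^(−1) ≡ 49 (mod 52)

Apply the extended Euclidean algorithm to (52, 17), tracking rows (r, s, t) with s·52 + t·17 = r. Each division r_prev = q·r_cur + r_new produces the new row as (previous row) − q·(current row):
  row A: (52, 1, 0)   [1·52 + 0·17 = 52]
  row B: (17, 0, 1)   [0·52 + 1·17 = 17]
  52 = 3·17 + 1   → row C = row A − 3·row B = (1, 1, −3)   [check: 1·52 − 3·17 = 1]
  17 = 17·1 + 0   → remainder 0, stop. gcd = 1 (last nonzero row C).
The gcd is 1, so 17 is invertible mod 52. The last nonzero row gives 1·52 − 3·17 = 1, so t = −3. So 17^(−1) ≡ −3 ≡ 49 (mod 52). Verify: 17 · 49 = 833 ≡ 1 (mod 52). ✓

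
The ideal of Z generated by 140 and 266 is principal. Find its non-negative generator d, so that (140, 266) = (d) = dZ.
In the PID Z, (a, b) is generated by gcd(a, b). Compute gcd(266, 140) with the extended Euclidean algorithm, tracking rows (r, s, t) with s·266 + t·140 = r:
  row A: (266, 1, 0)   [1·266 + 0·140 = 266]
  row B: (140, 0, 1)   [0·266 + 1·140 = 140]
  266 = 1·140 + 126   → row C = row A − 1·row B = (126, 1, −1)   [check: 1·266 − 1·140 = 126]
  140 = 1·126 + 14   → row D = row B − 1·row C = (14, −1, 2)   [check: −1·266 + 2·140 = 14]
  126 = 9·14 + 0   → remainder 0, stop. gcd = 14 (last nonzero row D).
So gcd(140, 266) = 14, with Bézout identity −1·266 + 2·140 = 14. Containment (⊇): the Bézout identity exhibits 14 as an element of (140, 266), giving (14) ⊆ (140, 266). Containment (⊆): since 14 | 140 and 14 | 266 (140 = 14·10, 266 = 14·19), every Z-linear combination of 140 and 266 is divisible by 14, so (140, 266) ⊆ (14). Therefore (140, 266) = (14), d = 14.

Final answer: (140, 266) = (14); d = 14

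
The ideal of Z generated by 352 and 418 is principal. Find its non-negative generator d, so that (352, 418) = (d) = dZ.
(352, 418) = (22); d = 22

In the PID Z, (a, b) is generated by gcd(a, b). Compute gcd(418, 352) with the extended Euclidean algorithm, tracking rows (r, s, t) with s·418 + t·352 = r:
  row A: (418, 1, 0)   [1·418 + 0·352 = 418]
  row B: (352, 0, 1)   [0·418 + 1·352 = 352]
  418 = 1·352 + 66   → row C = row A − 1·row B = (66, 1, −1)   [check: 1·418 − 1·352 = 66]
  352 = 5·66 + 22   → row D = row B − 5·row C = (22, −5, 6)   [check: −5·418 + 6·352 = 22]
  66 = 3·22 + 0   → remainder 0, stop. gcd = 22 (last nonzero row D).
So gcd(352, 418) = 22, with Bézout identity −5·418 + 6·352 = 22. Containment (⊇): the Bézout identity exhibits 22 as an element of (352, 418), giving (22) ⊆ (352, 418). Containment (⊆): since 22 | 352 and 22 | 418 (352 = 22·16, 418 = 22·19), every Z-linear combination of 352 and 418 is divisible by 22, so (352, 418) ⊆ (22). Therefore (352, 418) = (22), d = 22.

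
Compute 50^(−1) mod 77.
Apply the extended Euclidean algorithm to (77, 50), tracking rows (r, s, t) with s·77 + t·50 = r. Each division r_prev = q·r_cur + r_new produces the new row as (previous row) − q·(current row):
  row A: (77, 1, 0)   [1·77 + 0·50 = 77]
  row B: (50, 0, 1)   [0·77 + 1·50 = 50]
  77 = 1·50 + 27   → row C = row A − 1·row B = (27, 1, −1)   [check: 1·77 − 1·50 = 27]
  50 = 1·27 + 23   → row D = row B − 1·row C = (23, −1, 2)   [check: −1·77 + 2·50 = 23]
  27 = 1·23 + 4   → row E = row C − 1·row D = (4, 2, −3)   [check: 2·77 − 3·50 = 4]
  23 = 5·4 + 3   → row F = row D − 5·row E = (3, −11, 17)   [check: −11·77 + 17·50 = 3]
  4 = 1·3 + 1   → row G = row E − 1·row F = (1, 13, −20)   [check: 13·77 − 20·50 = 1]
  3 = 3·1 + 0   → remainder 0, stop. gcd = 1 (last nonzero row G).
The gcd is 1, so 50 is invertible mod 77. The last nonzero row gives 13·77 − 20·50 = 1, so t = −20. So 50^(−1) ≡ −20 ≡ 57 (mod 77). Verify: 50 · 57 = 2850 ≡ 1 (mod 77). ✓

Final answer: 50^(−1) ≡ 57 (mod 77)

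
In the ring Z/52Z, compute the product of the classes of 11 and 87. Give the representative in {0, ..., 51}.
Reduce the factors first: 87 ≡ 35 (mod 52), so 11 · 87 ≡ 11 · 35 (mod 52). 11 · 35 = 385. Dividing by 52: 385 = 7·52 + 21. So (11 · 87) mod 52 = 21.

Final answer: 21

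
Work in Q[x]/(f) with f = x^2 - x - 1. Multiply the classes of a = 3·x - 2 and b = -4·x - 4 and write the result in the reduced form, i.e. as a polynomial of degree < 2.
First multiply in Q[x] without reducing: a · b = -12·x^2 - 4·x + 8. Now divide by f(x) = x^2 - x - 1, eliminating the leading term at each step:
  leading term -12·x^2: subtract (-12)·f(x) = -12·x^2 + 12·x + 12, leaving -16·x - 4
The degree is now < 2, so this is the remainder. Hence a · b ≡ -16·x - 4 in Q[x]/(f).

Final answer: a · b ≡ -16·x - 4 (mod f(x))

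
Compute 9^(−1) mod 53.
Apply the extended Euclidean algorithm to (53, 9), tracking rows (r, s, t) with s·53 + t·9 = r. Each division r_prev = q·r_cur + r_new produces the new row as (previous row) − q·(current row):
  row A: (53, 1, 0)   [1·53 + 0·9 = 53]
  row B: (9, 0, 1)   [0·53 + 1·9 = 9]
  53 = 5·9 + 8   → row C = row A − 5·row B = (8, 1, −5)   [check: 1·53 − 5·9 = 8]
  9 = 1·8 + 1   → row D = row B − 1·row C = (1, −1, 6)   [check: −1·53 + 6·9 = 1]
  8 = 8·1 + 0   → remainder 0, stop. gcd = 1 (last nonzero row D).
The gcd is 1, so 9 is invertible mod 53. The last nonzero row gives −1·53 + 6·9 = 1, so t = 6. So 9^(−1) ≡ 6 (mod 53). Verify: 9 · 6 = 54 ≡ 1 (mod 53). ✓

Final answer: 9^(−1) ≡ 6 (mod 53)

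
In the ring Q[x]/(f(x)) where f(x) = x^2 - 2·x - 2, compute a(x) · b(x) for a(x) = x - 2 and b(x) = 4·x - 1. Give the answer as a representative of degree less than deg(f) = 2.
a · b ≡ 10 - x (mod f(x))

First multiply in Q[x] without reducing: a · b = 4·x^2 - 9·x + 2. Now divide by f(x) = x^2 - 2·x - 2, eliminating the leading term at each step:
  leading term 4·x^2: subtract (4)·f(x) = 4·x^2 - 8·x - 8, leaving 10 - x
The degree is now < 2, so this is the remainder. Hence a · b ≡ 10 - x in Q[x]/(f).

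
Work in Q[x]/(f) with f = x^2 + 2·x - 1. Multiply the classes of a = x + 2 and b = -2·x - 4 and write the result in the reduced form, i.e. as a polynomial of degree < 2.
First multiply in Q[x] without reducing: a · b = -2·x^2 - 8·x - 8. Now divide by f(x) = x^2 + 2·x - 1, eliminating the leading term at each step:
  leading term -2·x^2: subtract (-2)·f(x) = -2·x^2 - 4·x + 2, leaving -4·x - 10
The degree is now < 2, so this is the remainder. Hence a · b ≡ -4·x - 10 in Q[x]/(f).

Final answer: a · b ≡ -4·x - 10 (mod f(x))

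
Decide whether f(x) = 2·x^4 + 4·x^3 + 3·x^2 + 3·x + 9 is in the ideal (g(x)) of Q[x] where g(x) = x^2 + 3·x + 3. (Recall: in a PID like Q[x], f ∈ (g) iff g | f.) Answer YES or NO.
In Q[x] the ideal (g) consists of all multiples of g, so f ∈ (g) iff g | f, i.e. iff the remainder of f on division by g is 0. Divide f by g (g is monic, so eliminate the leading term of the running remainder at each step):
  leading term 2·x^4: subtract (2·x^2)·g(x) = 2·x^4 + 6·x^3 + 6·x^2, leaving -2·x^3 - 3·x^2 + 3·x + 9
  leading term -2·x^3: subtract (-2·x)·g(x) = -2·x^3 - 6·x^2 - 6·x, leaving 3·x^2 + 9·x + 9
  leading term 3·x^2: subtract (3)·g(x) = 3·x^2 + 9·x + 9, leaving 0
The remainder is 0, so f(x) = g(x) · h(x) with h(x) = 2·x^2 - 2·x + 3. Hence g | f, i.e. f ∈ (g).

Final answer: YES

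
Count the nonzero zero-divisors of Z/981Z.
Z/981Z has 332 nonzero zero-divisors

In Z/981Z each nonzero element is either a unit (gcd with 981 is 1) or a zero-divisor (gcd > 1). The number of units is φ(981): factorise 981 = 3^2 · 109, so φ(981) = (3^2 − 3^1) · (109 − 1) = 6 · 108 = 648. The nonzero elements number 981 − 1 = 980. Hence the nonzero zero-divisors number 980 − 648 = 332.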